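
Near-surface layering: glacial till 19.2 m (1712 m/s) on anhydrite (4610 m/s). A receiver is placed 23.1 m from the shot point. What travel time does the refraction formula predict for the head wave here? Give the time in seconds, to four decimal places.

t = x/V₂ + 2h·√(V₂²−V₁²)/(V₁V₂).
√(V₂²−V₁²) = √(4610²−1712²) = 4280.3 m/s; delay term = 2·19.2·4280.3/(1712·4610) = 0.02083 s.
t = 23.1/4610 + 0.02083 = 0.02584 s.

0.0258 s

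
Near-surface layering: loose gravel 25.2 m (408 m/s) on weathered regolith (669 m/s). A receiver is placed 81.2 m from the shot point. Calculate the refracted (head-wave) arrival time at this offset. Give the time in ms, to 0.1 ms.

θ_c = arcsin(V₁/V₂) = arcsin(408/669) = 37.58°, cos θ_c = 0.7925.
Intercept time tᵢ = 2h cos θ_c / V₁ = 2·25.2·0.7925/408 = 0.09790 s.
t = x/V₂ + tᵢ = 81.2/669 + 0.09790 = 0.21927 s.

219.3 ms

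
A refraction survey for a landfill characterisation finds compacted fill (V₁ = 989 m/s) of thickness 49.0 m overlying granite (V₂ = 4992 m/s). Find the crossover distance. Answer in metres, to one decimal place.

x_cross = 2h·√((V₂+V₁)/(V₂−V₁)).
(V₂+V₁)/(V₂−V₁) = (4992+989)/(4992−989) = 1.4941; √ = 1.2223.
x_cross = 2·49.0·1.2223 = 119.79 m.

119.8 m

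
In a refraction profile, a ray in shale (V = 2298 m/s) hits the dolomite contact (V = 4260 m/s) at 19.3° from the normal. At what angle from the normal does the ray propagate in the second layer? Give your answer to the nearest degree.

38°

sin θ₁/V₁ = sin θ₂/V₂ ⇒ sin θ₂ = 4260·sin 19.3°/2298 = 4260·0.3305/2298 = 0.6127.
θ₂ = sin⁻¹(0.6127) = 37.79° (from vertical).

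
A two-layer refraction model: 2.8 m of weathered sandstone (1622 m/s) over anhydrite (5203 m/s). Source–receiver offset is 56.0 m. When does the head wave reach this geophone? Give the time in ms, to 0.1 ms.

t = x/V₂ + 2h·√(V₂²−V₁²)/(V₁V₂).
√(V₂²−V₁²) = √(5203²−1622²) = 4943.7 m/s; delay term = 2·2.8·4943.7/(1622·5203) = 0.00328 s.
t = 56.0/5203 + 0.00328 = 0.01404 s.

14.0 ms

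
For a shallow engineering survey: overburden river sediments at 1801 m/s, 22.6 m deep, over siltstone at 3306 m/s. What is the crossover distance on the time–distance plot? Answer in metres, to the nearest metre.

θ_c = arcsin(1801/3306) = 33.01°, so cos θ_c = 0.8386 and tᵢ = 2h cos θ_c/V₁ = 0.0210 s.
At crossover x/V₁ = x/V₂ + tᵢ ⇒ x = tᵢ/(1/V₁ − 1/V₂) = 0.02105/(5.5525e-04 − 3.0248e-04) = 83.26 m.

83 m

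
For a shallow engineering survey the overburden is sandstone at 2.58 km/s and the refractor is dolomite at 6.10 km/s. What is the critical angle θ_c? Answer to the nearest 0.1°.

At critical incidence the refracted ray runs along the interface (θ₂ = 90°), so sin θ_c = V₁/V₂.
θ_c = arcsin(2.58/6.10) = arcsin 0.4230 = 25.02°.

25.0°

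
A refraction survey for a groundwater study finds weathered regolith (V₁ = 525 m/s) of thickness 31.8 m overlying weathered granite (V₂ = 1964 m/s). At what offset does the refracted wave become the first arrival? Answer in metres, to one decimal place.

83.6 m

x_cross = 2h·√((V₂+V₁)/(V₂−V₁)).
(V₂+V₁)/(V₂−V₁) = (1964+525)/(1964−525) = 1.7297; √ = 1.3152.
x_cross = 2·31.8·1.3152 = 83.64 m.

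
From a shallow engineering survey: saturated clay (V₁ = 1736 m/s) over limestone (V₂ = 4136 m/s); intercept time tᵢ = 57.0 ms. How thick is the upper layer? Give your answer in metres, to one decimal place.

h = tᵢ·V₁·V₂ / (2·√(V₂²−V₁²)).
√(V₂²−V₁²) = √(4136² − 1736²) = 3754.0 m/s.
h = 0.057 s × 1736 × 4136 / (2 × 3754.0) = 54.51 m.

54.5 m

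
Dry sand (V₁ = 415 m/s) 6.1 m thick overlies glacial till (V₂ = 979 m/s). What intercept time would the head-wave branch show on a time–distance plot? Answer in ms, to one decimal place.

26.6 ms

θ_c = arcsin(V₁/V₂) = arcsin(415/979) = 25.08°; cos θ_c = 0.9057.
tᵢ = 2h·cos θ_c / V₁ = 2·6.1·0.9057 / 415 = 0.02663 s.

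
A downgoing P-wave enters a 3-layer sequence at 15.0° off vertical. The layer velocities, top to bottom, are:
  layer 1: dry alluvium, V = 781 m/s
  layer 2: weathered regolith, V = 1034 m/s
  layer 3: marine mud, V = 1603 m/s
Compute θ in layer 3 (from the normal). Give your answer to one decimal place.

32.1°

Ray parameter p = sin 15.0° / 781 = 3.3139e-04 s/m.
sin θ_3 = p·V_3 = 3.3139e-04 × 1603 = 0.5312.
θ_3 = arcsin 0.5312 = 32.09°.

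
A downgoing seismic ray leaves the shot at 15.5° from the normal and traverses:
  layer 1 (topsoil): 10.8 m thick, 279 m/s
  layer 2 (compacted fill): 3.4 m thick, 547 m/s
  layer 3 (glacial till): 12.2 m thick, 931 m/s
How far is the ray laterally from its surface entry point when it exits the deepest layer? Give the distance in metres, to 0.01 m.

Apply Snell's law at each interface; in layer i the horizontal offset is hᵢ·tan θᵢ.
Layer 1: θ = 15.50°; offset = 10.8·tan 15.50° = 2.9951 m.
Layer 2: sin θ = 547·sin 15.5°/279 = 0.5239, θ = 31.60°; offset = 3.4·tan 31.60° = 2.0914 m.
Layer 3: sin θ = 931·sin 15.5°/279 = 0.8918, θ = 63.09°; offset = 12.2·tan 63.09° = 24.0416 m.
Summing the layer offsets gives 29.1281 m.

29.13 m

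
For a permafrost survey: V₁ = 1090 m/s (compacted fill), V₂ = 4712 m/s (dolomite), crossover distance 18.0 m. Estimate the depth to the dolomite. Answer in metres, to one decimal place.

h = (x_cross/2)·√((V₂−V₁)/(V₂+V₁)).
(V₂−V₁)/(V₂+V₁) = (4712−1090)/(4712+1090) = 0.6243; √ = 0.7901.
h = (18.0/2)·0.7901 = 7.11 m.

7.1 m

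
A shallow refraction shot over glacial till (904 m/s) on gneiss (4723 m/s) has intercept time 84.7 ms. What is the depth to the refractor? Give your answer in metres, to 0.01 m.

39.01 m

h = tᵢ·V₁·V₂ / (2·√(V₂²−V₁²)).
√(V₂²−V₁²) = √(4723² − 904²) = 4635.7 m/s.
h = 0.0847 s × 904 × 4723 / (2 × 4635.7) = 39.01 m.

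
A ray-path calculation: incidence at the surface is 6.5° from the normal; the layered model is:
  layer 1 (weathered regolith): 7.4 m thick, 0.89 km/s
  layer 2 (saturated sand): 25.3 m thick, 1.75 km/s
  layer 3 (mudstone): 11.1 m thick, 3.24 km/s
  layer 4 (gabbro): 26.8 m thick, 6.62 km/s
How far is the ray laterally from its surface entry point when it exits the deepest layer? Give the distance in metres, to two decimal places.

53.47 m

p = sin θ₁/V₁ = sin 6.5°/0.89 = 1.2719e-01 s/km is conserved through the stack.
Layer 1: θ = 6.50°; offset = 7.4·tan 6.50° = 0.8431 m.
Layer 2: sin θ = p·1.75 = 0.2226 → θ = 12.86°; offset = 25.3·tan 12.86° = 5.7765 m.
Layer 3: sin θ = p·3.24 = 0.4121 → θ = 24.34°; offset = 11.1·tan 24.34° = 5.0206 m.
Layer 4: sin θ = p·6.62 = 0.8420 → θ = 57.35°; offset = 26.8·tan 57.35° = 41.8335 m.
Σ offsets = 53.4736 m.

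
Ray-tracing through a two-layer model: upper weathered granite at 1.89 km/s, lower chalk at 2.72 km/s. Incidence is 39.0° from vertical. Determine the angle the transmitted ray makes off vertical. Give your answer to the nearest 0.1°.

64.9°

Snell's law: sin θ₂ = (V₂/V₁)·sin θ₁ = (2.72/1.89)·sin 39.0° = 0.9057.
θ₂ = arcsin 0.9057 = 64.92° from the normal.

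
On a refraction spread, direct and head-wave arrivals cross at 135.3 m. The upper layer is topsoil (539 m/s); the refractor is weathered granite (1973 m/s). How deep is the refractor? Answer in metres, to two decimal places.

h = (x_cross/2)·√((V₂−V₁)/(V₂+V₁)).
(V₂−V₁)/(V₂+V₁) = (1973−539)/(1973+539) = 0.5709; √ = 0.7556.
h = (135.3/2)·0.7556 = 51.11 m.

51.11 m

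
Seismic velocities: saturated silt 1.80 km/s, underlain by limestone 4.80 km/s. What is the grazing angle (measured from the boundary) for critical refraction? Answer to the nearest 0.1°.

Critical incidence: sin θ_c = V₁/V₂ = 1.80/4.80 = 0.3750.
θ_c = arcsin 0.3750 = 22.02°.
Measured from the interface: 90° − 22.02° = 67.98°.

68.0°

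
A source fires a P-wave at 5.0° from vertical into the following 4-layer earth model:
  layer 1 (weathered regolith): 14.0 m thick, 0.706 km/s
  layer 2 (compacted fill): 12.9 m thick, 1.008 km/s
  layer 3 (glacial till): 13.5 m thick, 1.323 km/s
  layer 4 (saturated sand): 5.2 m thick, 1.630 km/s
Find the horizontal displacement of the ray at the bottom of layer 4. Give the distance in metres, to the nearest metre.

6 m

Ray parameter p = sin 5.0° / 0.706 km/s = 1.2345e-01 s/km.
Layer 1: θ = 5.00°; offset = 14.0·tan 5.00° = 1.225 m.
Layer 2: sin θ = p·1.008 = 0.1244 → θ = 7.15°; offset = 12.9·tan 7.15° = 1.618 m.
Layer 3: sin θ = p·1.323 = 0.1633 → θ = 9.40°; offset = 13.5·tan 9.40° = 2.235 m.
Layer 4: sin θ = p·1.630 = 0.2012 → θ = 11.61°; offset = 5.2·tan 11.61° = 1.068 m.
Summing the layer offsets gives 6.146 m.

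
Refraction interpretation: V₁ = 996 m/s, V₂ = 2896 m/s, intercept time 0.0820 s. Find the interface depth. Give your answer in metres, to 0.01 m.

43.49 m

θ_c = arcsin(996/2896) = 20.12°; cos θ_c = 0.9390.
tᵢ = 2h cos θ_c/V₁ ⇒ h = tᵢ·V₁/(2 cos θ_c) = 0.082·996/(2·0.9390) = 43.49 m.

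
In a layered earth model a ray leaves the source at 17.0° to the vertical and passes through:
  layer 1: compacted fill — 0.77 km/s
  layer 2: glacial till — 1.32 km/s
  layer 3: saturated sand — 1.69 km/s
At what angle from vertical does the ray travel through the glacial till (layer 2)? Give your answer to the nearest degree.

Ray parameter p = sin 17.0° / 0.77 = 3.7970e-01 s/km.
sin θ_2 = p·V_2 = 3.7970e-01 × 1.32 = 0.5012.
θ_2 = 30.08° from the vertical.

30°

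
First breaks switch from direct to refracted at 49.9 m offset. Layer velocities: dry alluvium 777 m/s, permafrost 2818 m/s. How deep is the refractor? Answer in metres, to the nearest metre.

19 m

x_cross = 2h·√((V₂+V₁)/(V₂−V₁)) → h = x_cross / (2·√((V₂+V₁)/(V₂−V₁))).
√((V₂+V₁)/(V₂−V₁)) = √((2818+777)/(2818−777)) = 1.3272.
h = 49.9 / (2·1.3272) = 18.80 m.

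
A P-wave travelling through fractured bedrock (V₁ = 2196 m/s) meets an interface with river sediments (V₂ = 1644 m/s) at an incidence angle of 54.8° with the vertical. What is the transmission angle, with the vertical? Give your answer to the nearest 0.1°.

37.7°

sin θ₁/V₁ = sin θ₂/V₂ ⇒ sin θ₂ = 1644·sin 54.8°/2196 = 1644·0.8171/2196 = 0.6117.
θ₂ = arcsin 0.6117 = 37.72° from the normal.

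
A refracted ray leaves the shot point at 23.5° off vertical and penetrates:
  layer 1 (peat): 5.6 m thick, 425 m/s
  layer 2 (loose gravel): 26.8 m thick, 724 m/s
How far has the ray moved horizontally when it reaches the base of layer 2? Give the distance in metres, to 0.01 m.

Ray parameter p = sin 23.5° / 425 m/s = 9.3823e-04 s/m.
Layer 1: θ = 23.50°; offset = 5.6·tan 23.50° = 2.4349 m.
Layer 2: sin θ = p·724 = 0.6793 → θ = 42.79°; offset = 26.8·tan 42.79° = 24.8062 m.
Σ offsets = 27.2411 m.

27.24 m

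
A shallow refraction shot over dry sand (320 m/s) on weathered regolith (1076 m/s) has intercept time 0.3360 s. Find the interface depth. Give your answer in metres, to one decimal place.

h = tᵢ·V₁·V₂ / (2·√(V₂²−V₁²)).
√(V₂²−V₁²) = √(1076² − 320²) = 1027.3 m/s.
h = 0.336 s × 320 × 1076 / (2 × 1027.3) = 56.31 m.

56.3 m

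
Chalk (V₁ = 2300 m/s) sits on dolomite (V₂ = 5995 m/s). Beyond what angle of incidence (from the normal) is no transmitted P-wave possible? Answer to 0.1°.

22.6°

Critical incidence: sin θ_c = V₁/V₂ = 2300/5995 = 0.3837.
θ_c = arcsin 0.3837 = 22.56°.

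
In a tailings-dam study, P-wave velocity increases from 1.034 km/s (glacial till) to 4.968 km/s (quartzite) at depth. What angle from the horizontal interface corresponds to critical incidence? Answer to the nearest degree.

Critical incidence: sin θ_c = V₁/V₂ = 1.034/4.968 = 0.2081.
θ_c = arcsin 0.2081 = 12.01°.
Measured from the interface: 90° − 12.01° = 77.99°.

78°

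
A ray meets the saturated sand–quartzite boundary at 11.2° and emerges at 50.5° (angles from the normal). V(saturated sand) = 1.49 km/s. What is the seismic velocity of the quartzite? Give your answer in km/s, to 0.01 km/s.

Snell's law: sin 11.2°/V₁ = sin 50.5°/V₂.
V₂ = V₁·sin 50.5°/sin 11.2° = 1.49 × 3.9726 = 5.92 km/s.

5.92 km/s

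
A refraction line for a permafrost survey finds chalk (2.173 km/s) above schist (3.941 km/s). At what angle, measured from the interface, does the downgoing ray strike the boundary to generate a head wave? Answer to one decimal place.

At critical incidence the refracted ray runs along the interface (θ₂ = 90°), so sin θ_c = V₁/V₂.
θ_c = arcsin(2.173/3.941) = arcsin 0.5514 = 33.46°.
Measured from the interface: 90° − 33.46° = 56.54°.

56.5°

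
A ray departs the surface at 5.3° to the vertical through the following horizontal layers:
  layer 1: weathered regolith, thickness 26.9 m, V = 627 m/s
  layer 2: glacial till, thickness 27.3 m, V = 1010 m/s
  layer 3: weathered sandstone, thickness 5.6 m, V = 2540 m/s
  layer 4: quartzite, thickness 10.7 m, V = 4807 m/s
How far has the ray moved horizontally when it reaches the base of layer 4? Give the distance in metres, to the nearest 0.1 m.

19.6 m

Ray parameter p = sin 5.3° / 627 m/s = 1.4732e-04 s/m.
Layer 1: θ = 5.30°; offset = 26.9·tan 5.30° = 2.495 m.
Layer 2: sin θ = p·1010 = 0.1488 → θ = 8.56°; offset = 27.3·tan 8.56° = 4.108 m.
Layer 3: sin θ = p·2540 = 0.3742 → θ = 21.97°; offset = 5.6·tan 21.97° = 2.260 m.
Layer 4: sin θ = p·4807 = 0.7082 → θ = 45.09°; offset = 10.7·tan 45.09° = 10.732 m.
Total horizontal offset = 19.595 m.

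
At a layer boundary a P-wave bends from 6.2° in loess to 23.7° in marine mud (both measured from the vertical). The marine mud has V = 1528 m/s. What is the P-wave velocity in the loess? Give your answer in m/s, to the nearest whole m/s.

411 m/s

Snell's law: sin 6.2°/V₁ = sin 23.7°/V₂.
V₁ = V₂·sin 6.2°/sin 23.7° = 1528 × 0.2687 = 410.56 m/s.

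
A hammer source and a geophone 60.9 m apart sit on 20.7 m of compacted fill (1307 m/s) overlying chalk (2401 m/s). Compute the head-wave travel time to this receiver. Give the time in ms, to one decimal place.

51.9 ms

θ_c = arcsin(V₁/V₂) = arcsin(1307/2401) = 32.98°, cos θ_c = 0.8389.
Intercept time tᵢ = 2h cos θ_c / V₁ = 2·20.7·0.8389/1307 = 0.02657 s.
t = x/V₂ + tᵢ = 60.9/2401 + 0.02657 = 0.05194 s.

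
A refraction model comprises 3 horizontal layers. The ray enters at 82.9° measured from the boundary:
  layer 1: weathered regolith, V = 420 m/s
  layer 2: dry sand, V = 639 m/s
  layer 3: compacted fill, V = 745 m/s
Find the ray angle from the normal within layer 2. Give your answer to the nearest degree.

From the normal: θ₁ = 90° − 82.9° = 7.1°.
Snell's law across each interface conserves sin θ / V, so sin θ_2 = V_2·sin θ₁/V₁.
sin θ_2 = 639 × sin 7.1° / 420 = 0.1881.
θ_2 = arcsin 0.1881 = 10.84°.

11°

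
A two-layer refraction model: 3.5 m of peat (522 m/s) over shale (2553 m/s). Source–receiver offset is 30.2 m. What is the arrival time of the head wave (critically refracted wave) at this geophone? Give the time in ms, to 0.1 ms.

t = x/V₂ + 2h·√(V₂²−V₁²)/(V₁V₂).
√(V₂²−V₁²) = √(2553²−522²) = 2499.1 m/s; delay term = 2·3.5·2499.1/(522·2553) = 0.01313 s.
t = 30.2/2553 + 0.01313 = 0.02496 s.

25.0 ms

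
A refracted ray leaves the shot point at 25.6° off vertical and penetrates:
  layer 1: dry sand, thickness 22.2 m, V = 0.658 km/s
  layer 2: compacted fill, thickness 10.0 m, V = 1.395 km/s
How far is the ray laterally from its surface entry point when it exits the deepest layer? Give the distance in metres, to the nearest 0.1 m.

33.5 m

p = sin θ₁/V₁ = sin 25.6°/0.658 = 6.5667e-01 s/km is conserved through the stack.
Layer 1: θ = 25.60°; offset = 22.2·tan 25.60° = 10.636 m.
Layer 2: sin θ = p·1.395 = 0.9160 → θ = 66.36°; offset = 10.0·tan 66.36° = 22.840 m.
Total horizontal offset = 33.477 m.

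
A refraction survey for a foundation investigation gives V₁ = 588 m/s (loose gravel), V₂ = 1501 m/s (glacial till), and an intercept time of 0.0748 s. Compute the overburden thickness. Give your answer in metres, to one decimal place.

θ_c = arcsin(588/1501) = 23.06°; cos θ_c = 0.9201.
tᵢ = 2h cos θ_c/V₁ ⇒ h = tᵢ·V₁/(2 cos θ_c) = 0.0748·588/(2·0.9201) = 23.90 m.

23.9 m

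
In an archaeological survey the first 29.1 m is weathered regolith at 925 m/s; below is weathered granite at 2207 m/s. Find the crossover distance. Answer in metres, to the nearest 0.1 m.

91.0 m

θ_c = arcsin(925/2207) = 24.78°, so cos θ_c = 0.9079 and tᵢ = 2h cos θ_c/V₁ = 0.0571 s.
At crossover x/V₁ = x/V₂ + tᵢ ⇒ x = tᵢ/(1/V₁ − 1/V₂) = 0.05713/(1.0811e-03 − 4.5310e-04) = 90.97 m.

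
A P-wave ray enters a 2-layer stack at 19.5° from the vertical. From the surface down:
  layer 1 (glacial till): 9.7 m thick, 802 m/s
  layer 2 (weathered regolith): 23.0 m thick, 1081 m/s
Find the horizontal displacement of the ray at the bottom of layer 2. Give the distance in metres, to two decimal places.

15.02 m

Ray parameter p = sin 19.5° / 802 m/s = 4.1622e-04 s/m.
Layer 1: θ = 19.50°; offset = 9.7·tan 19.50° = 3.4350 m.
Layer 2: sin θ = p·1081 = 0.4499 → θ = 26.74°; offset = 23.0·tan 26.74° = 11.5876 m.
Summing the layer offsets gives 15.0225 m.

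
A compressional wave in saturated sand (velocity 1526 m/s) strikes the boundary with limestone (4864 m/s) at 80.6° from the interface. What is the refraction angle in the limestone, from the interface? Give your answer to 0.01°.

Convert to the normal: θ₁ = 90° − 80.6° = 9.4°.
sin θ₁/V₁ = sin θ₂/V₂ ⇒ sin θ₂ = 4864·sin 9.4°/1526 = 4864·0.1633/1526 = 0.5206.
θ₂ = sin⁻¹(0.5206) = 31.37° (from vertical).
From the interface: 90° − 31.37° = 58.63°.

58.63°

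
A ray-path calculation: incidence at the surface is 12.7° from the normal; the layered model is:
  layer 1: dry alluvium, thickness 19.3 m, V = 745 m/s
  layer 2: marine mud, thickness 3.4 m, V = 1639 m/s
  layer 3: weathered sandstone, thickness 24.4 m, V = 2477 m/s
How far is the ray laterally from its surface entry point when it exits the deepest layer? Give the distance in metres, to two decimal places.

32.36 m

Ray parameter p = sin 12.7° / 745 m/s = 2.9510e-04 s/m.
Layer 1: θ = 12.70°; offset = 19.3·tan 12.70° = 4.3494 m.
Layer 2: sin θ = p·1639 = 0.4837 → θ = 28.92°; offset = 3.4·tan 28.92° = 1.8788 m.
Layer 3: sin θ = p·2477 = 0.7310 → θ = 46.97°; offset = 24.4·tan 46.97° = 26.1349 m.
Summing the layer offsets gives 32.3632 m.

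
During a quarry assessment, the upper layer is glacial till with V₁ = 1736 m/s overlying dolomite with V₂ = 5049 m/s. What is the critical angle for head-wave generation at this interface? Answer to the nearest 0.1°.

Critical incidence: sin θ_c = V₁/V₂ = 1736/5049 = 0.3438.
θ_c = arcsin 0.3438 = 20.11°.

20.1°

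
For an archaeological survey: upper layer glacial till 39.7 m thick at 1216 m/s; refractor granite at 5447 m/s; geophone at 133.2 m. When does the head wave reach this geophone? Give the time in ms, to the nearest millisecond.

88 ms

t = x/V₂ + 2h·√(V₂²−V₁²)/(V₁V₂).
√(V₂²−V₁²) = √(5447²−1216²) = 5309.5 m/s; delay term = 2·39.7·5309.5/(1216·5447) = 0.06365 s.
t = 133.2/5447 + 0.06365 = 0.08810 s.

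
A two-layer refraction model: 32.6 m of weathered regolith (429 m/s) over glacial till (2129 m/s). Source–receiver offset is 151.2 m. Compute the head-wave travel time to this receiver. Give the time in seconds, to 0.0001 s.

0.2199 s

θ_c = arcsin(V₁/V₂) = arcsin(429/2129) = 11.62°, cos θ_c = 0.9795.
Intercept time tᵢ = 2h cos θ_c / V₁ = 2·32.6·0.9795/429 = 0.14886 s.
t = x/V₂ + tᵢ = 151.2/2129 + 0.14886 = 0.21988 s.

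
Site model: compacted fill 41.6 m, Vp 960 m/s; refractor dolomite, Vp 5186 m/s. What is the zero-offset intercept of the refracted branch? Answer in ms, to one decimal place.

85.2 ms

tᵢ = 2h·√(V₂²−V₁²)/(V₁V₂).
√(V₂²−V₁²) = √(5186²−960²) = 5096.4 m/s.
tᵢ = 2·41.6·5096.4/(960·5186) = 0.08517 s.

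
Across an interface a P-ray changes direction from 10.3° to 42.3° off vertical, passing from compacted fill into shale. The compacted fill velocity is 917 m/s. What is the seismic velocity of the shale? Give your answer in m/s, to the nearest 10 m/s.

3450 m/s

sin 10.3° = 0.1788; sin 42.3° = 0.6730.
V₂ = V₁·(sin θ₂/sin θ₁) = 917·(0.6730/0.1788) = 3451.59 m/s.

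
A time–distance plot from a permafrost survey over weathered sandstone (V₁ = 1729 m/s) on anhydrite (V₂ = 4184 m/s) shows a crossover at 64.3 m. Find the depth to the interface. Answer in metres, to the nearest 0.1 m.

20.7 m

h = (x_cross/2)·√((V₂−V₁)/(V₂+V₁)).
(V₂−V₁)/(V₂+V₁) = (4184−1729)/(4184+1729) = 0.4152; √ = 0.6443.
h = (64.3/2)·0.6443 = 20.72 m.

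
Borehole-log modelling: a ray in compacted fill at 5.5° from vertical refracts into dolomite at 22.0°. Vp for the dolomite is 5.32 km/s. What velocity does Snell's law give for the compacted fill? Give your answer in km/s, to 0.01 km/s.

1.36 km/s

Snell's law: sin 5.5°/V₁ = sin 22.0°/V₂.
V₁ = V₂·sin 5.5°/sin 22.0° = 5.32 × 0.2559 = 1.36 km/s.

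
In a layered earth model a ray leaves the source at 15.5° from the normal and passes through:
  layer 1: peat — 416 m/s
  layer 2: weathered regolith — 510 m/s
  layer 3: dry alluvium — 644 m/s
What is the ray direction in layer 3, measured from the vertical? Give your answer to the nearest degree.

24°

Ray parameter p = sin 15.5° / 416 = 6.4240e-04 s/m.
sin θ_3 = p·V_3 = 6.4240e-04 × 644 = 0.4137.
θ_3 = arcsin 0.4137 = 24.44°.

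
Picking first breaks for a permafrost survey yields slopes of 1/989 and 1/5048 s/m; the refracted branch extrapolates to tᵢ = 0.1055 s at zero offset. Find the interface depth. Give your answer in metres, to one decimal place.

θ_c = arcsin(989/5048) = 11.30°; cos θ_c = 0.9806.
tᵢ = 2h cos θ_c/V₁ ⇒ h = tᵢ·V₁/(2 cos θ_c) = 0.1055·989/(2·0.9806) = 53.20 m.

53.2 m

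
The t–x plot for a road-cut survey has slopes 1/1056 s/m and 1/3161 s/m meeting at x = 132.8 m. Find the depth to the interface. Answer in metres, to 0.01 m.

46.91 m

x_cross = 2h·√((V₂+V₁)/(V₂−V₁)) → h = x_cross / (2·√((V₂+V₁)/(V₂−V₁))).
√((V₂+V₁)/(V₂−V₁)) = √((3161+1056)/(3161−1056)) = 1.4154.
h = 132.8 / (2·1.4154) = 46.91 m.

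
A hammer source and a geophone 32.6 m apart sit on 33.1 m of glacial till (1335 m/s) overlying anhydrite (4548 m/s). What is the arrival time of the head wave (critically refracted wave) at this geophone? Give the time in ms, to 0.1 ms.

54.6 ms

θ_c = arcsin(V₁/V₂) = arcsin(1335/4548) = 17.07°, cos θ_c = 0.9559.
Intercept time tᵢ = 2h cos θ_c / V₁ = 2·33.1·0.9559/1335 = 0.04740 s.
t = x/V₂ + tᵢ = 32.6/4548 + 0.04740 = 0.05457 s.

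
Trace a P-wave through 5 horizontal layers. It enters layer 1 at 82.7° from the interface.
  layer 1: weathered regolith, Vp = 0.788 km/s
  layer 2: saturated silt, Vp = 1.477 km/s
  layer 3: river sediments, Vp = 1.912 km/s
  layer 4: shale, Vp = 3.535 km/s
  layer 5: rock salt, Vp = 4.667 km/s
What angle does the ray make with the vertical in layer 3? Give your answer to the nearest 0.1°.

18.0°

From the normal: θ₁ = 90° − 82.7° = 7.3°.
Ray parameter p = sin 7.3° / 0.788 = 1.6125e-01 s/km.
sin θ_3 = p·V_3 = 1.6125e-01 × 1.912 = 0.3083.
θ_3 = 17.96° from the vertical.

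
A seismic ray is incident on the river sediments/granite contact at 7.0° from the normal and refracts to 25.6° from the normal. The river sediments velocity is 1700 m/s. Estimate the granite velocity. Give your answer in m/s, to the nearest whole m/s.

6027 m/s

Snell's law: sin 7.0°/V₁ = sin 25.6°/V₂.
V₂ = V₁·sin 25.6°/sin 7.0° = 1700 × 3.5455 = 6027.32 m/s.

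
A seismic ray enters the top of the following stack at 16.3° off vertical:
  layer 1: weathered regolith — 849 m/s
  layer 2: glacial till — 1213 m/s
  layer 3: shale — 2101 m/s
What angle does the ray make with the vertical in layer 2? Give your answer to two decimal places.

Ray parameter p = sin 16.3° / 849 = 3.3059e-04 s/m.
sin θ_2 = p·V_2 = 3.3059e-04 × 1213 = 0.4010.
θ_2 = arcsin 0.4010 = 23.64°.

23.64°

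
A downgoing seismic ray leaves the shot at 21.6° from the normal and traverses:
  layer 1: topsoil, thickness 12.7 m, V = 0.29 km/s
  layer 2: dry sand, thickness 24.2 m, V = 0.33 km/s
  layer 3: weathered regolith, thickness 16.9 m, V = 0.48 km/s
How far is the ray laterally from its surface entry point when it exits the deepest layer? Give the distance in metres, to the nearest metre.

29 m

Ray parameter p = sin 21.6° / 0.29 km/s = 1.2694e+00 s/km.
Layer 1: θ = 21.60°; offset = 12.7·tan 21.60° = 5.028 m.
Layer 2: sin θ = p·0.33 = 0.4189 → θ = 24.77°; offset = 24.2·tan 24.77° = 11.164 m.
Layer 3: sin θ = p·0.48 = 0.6093 → θ = 37.54°; offset = 16.9·tan 37.54° = 12.986 m.
Total horizontal offset = 29.179 m.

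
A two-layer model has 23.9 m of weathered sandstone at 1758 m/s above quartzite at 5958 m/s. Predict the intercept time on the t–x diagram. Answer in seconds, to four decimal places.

tᵢ = 2h·√(V₂²−V₁²)/(V₁V₂).
√(V₂²−V₁²) = √(5958²−1758²) = 5692.7 m/s.
tᵢ = 2·23.9·5692.7/(1758·5958) = 0.02598 s.

0.0260 s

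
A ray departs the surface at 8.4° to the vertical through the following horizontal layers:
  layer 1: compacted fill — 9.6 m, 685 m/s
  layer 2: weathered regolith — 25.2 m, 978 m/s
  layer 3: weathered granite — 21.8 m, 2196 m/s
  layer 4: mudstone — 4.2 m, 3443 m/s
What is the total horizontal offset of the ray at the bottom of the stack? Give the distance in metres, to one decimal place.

Ray parameter p = sin 8.4° / 685 m/s = 2.1326e-04 s/m.
Layer 1: θ = 8.40°; offset = 9.6·tan 8.40° = 1.418 m.
Layer 2: sin θ = p·978 = 0.2086 → θ = 12.04°; offset = 25.2·tan 12.04° = 5.374 m.
Layer 3: sin θ = p·2196 = 0.4683 → θ = 27.93°; offset = 21.8·tan 27.93° = 11.555 m.
Layer 4: sin θ = p·3443 = 0.7343 → θ = 47.24°; offset = 4.2·tan 47.24° = 4.543 m.
Σ offsets = 22.889 m.

22.9 m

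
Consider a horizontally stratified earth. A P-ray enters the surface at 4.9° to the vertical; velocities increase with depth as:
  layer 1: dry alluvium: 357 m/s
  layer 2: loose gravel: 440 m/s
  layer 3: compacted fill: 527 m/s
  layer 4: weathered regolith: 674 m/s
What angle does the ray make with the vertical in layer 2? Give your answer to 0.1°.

6.0°

Ray parameter p = sin 4.9° / 357 = 2.3926e-04 s/m.
sin θ_2 = p·V_2 = 2.3926e-04 × 440 = 0.1053.
θ_2 = 6.04° from the vertical.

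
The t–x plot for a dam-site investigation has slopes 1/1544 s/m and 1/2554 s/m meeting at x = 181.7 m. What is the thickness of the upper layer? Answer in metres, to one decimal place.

45.1 m

h = (x_cross/2)·√((V₂−V₁)/(V₂+V₁)).
(V₂−V₁)/(V₂+V₁) = (2554−1544)/(2554+1544) = 0.2465; √ = 0.4964.
h = (181.7/2)·0.4964 = 45.10 m.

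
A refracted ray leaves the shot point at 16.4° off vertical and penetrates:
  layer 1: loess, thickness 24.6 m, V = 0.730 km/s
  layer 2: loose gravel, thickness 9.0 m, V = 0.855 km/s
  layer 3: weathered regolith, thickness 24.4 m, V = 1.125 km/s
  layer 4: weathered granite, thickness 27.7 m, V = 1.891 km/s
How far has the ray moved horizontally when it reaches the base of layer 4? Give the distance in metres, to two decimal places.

51.89 m

p = sin θ₁/V₁ = sin 16.4°/0.730 = 3.8677e-01 s/km is conserved through the stack.
Layer 1: θ = 16.40°; offset = 24.6·tan 16.40° = 7.2402 m.
Layer 2: sin θ = p·0.855 = 0.3307 → θ = 19.31°; offset = 9.0·tan 19.31° = 3.1536 m.
Layer 3: sin θ = p·1.125 = 0.4351 → θ = 25.79°; offset = 24.4·tan 25.79° = 11.7915 m.
Layer 4: sin θ = p·1.891 = 0.7314 → θ = 47.00°; offset = 27.7·tan 47.00° = 29.7069 m.
Σ offsets = 51.8923 m.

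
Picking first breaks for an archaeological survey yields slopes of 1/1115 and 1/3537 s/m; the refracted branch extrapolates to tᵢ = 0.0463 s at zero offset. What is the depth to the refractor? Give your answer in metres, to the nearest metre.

h = tᵢ·V₁·V₂ / (2·√(V₂²−V₁²)).
√(V₂²−V₁²) = √(3537² − 1115²) = 3356.7 m/s.
h = 0.0463 s × 1115 × 3537 / (2 × 3356.7) = 27.20 m.

27 m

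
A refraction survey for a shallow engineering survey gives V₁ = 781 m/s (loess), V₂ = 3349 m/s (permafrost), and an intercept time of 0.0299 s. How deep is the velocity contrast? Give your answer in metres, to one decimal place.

θ_c = arcsin(781/3349) = 13.49°; cos θ_c = 0.9724.
tᵢ = 2h cos θ_c/V₁ ⇒ h = tᵢ·V₁/(2 cos θ_c) = 0.0299·781/(2·0.9724) = 12.01 m.

12.0 m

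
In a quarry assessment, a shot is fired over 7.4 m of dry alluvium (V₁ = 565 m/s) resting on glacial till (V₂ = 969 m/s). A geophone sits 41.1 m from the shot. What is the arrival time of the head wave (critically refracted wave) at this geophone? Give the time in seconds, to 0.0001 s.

t = x/V₂ + 2h·√(V₂²−V₁²)/(V₁V₂).
√(V₂²−V₁²) = √(969²−565²) = 787.2 m/s; delay term = 2·7.4·787.2/(565·969) = 0.02128 s.
t = 41.1/969 + 0.02128 = 0.06370 s.

0.0637 s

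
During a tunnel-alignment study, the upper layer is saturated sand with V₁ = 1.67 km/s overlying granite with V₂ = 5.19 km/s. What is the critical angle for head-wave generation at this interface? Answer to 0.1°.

At critical incidence the refracted ray runs along the interface (θ₂ = 90°), so sin θ_c = V₁/V₂.
θ_c = arcsin(1.67/5.19) = arcsin 0.3218 = 18.77°.

18.8°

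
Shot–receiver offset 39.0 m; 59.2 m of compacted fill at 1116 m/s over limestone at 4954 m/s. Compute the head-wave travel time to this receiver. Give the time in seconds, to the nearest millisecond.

0.111 s

θ_c = arcsin(V₁/V₂) = arcsin(1116/4954) = 13.02°, cos θ_c = 0.9743.
Intercept time tᵢ = 2h cos θ_c / V₁ = 2·59.2·0.9743/1116 = 0.10337 s.
t = x/V₂ + tᵢ = 39.0/4954 + 0.10337 = 0.11124 s.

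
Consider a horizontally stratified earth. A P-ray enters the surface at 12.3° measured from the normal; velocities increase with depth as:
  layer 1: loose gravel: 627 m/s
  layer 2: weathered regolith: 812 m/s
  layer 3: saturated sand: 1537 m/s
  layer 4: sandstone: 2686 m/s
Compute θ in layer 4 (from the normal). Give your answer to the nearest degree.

66°

Snell's law across each interface conserves sin θ / V, so sin θ_4 = V_4·sin θ₁/V₁.
sin θ_4 = 2686 × sin 12.3° / 627 = 0.9126.
θ_4 = arcsin 0.9126 = 65.87°.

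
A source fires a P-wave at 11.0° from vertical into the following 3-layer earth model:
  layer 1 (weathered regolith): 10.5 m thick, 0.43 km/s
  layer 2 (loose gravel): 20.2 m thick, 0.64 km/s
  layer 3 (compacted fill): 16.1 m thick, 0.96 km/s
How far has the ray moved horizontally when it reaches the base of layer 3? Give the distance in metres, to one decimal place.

15.6 m

Apply Snell's law at each interface; in layer i the horizontal offset is hᵢ·tan θᵢ.
Layer 1: θ = 11.00°; offset = 10.5·tan 11.00° = 2.041 m.
Layer 2: sin θ = 0.64·sin 11.0°/0.43 = 0.2840, θ = 16.50°; offset = 20.2·tan 16.50° = 5.983 m.
Layer 3: sin θ = 0.96·sin 11.0°/0.43 = 0.4260, θ = 25.21°; offset = 16.1·tan 25.21° = 7.581 m.
Summing the layer offsets gives 15.605 m.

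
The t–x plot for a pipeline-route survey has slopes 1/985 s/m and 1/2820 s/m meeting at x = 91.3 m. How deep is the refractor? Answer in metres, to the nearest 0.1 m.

h = (x_cross/2)·√((V₂−V₁)/(V₂+V₁)).
(V₂−V₁)/(V₂+V₁) = (2820−985)/(2820+985) = 0.4823; √ = 0.6944.
h = (91.3/2)·0.6944 = 31.70 m.

31.7 m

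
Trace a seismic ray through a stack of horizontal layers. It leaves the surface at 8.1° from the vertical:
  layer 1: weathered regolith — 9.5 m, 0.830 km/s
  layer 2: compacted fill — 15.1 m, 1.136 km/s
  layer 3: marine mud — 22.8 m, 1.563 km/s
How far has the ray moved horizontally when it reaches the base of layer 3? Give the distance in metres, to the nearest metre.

p = sin θ₁/V₁ = sin 8.1°/0.830 = 1.6976e-01 s/km is conserved through the stack.
Layer 1: θ = 8.10°; offset = 9.5·tan 8.10° = 1.352 m.
Layer 2: sin θ = p·1.136 = 0.1928 → θ = 11.12°; offset = 15.1·tan 11.12° = 2.968 m.
Layer 3: sin θ = p·1.563 = 0.2653 → θ = 15.39°; offset = 22.8·tan 15.39° = 6.275 m.
Σ offsets = 10.594 m.

11 m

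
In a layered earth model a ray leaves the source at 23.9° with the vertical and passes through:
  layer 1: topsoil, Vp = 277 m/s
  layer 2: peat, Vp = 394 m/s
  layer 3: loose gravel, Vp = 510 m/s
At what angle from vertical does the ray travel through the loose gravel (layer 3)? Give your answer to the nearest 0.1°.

Snell's law across each interface conserves sin θ / V, so sin θ_3 = V_3·sin θ₁/V₁.
sin θ_3 = 510 × sin 23.9° / 277 = 0.7459.
θ_3 = 48.24° from the vertical.

48.2°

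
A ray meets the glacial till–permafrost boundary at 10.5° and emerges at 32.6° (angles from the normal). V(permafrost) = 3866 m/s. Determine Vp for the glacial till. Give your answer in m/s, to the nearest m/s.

Snell's law: sin 10.5°/V₁ = sin 32.6°/V₂.
V₁ = V₂·sin 10.5°/sin 32.6° = 3866 × 0.3382 = 1307.65 m/s.

1308 m/s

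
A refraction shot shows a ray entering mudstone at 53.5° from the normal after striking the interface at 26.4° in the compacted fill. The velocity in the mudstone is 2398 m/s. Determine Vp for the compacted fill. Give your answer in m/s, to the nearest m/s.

sin 26.4° = 0.4446; sin 53.5° = 0.8039.
V₁ = V₂·(sin θ₁/sin θ₂) = 2398·(0.4446/0.8039) = 1326.40 m/s.

1326 m/s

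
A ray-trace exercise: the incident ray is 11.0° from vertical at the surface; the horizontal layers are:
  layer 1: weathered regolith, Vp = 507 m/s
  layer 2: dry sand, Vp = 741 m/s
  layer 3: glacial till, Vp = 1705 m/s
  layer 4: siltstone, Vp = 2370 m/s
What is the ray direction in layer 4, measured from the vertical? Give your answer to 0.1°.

Snell's law across each interface conserves sin θ / V, so sin θ_4 = V_4·sin θ₁/V₁.
sin θ_4 = 2370 × sin 11.0° / 507 = 0.8919.
θ_4 = arcsin 0.8919 = 63.12°.

63.1°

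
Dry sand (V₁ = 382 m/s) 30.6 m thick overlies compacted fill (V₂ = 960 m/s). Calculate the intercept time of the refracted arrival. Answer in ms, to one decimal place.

147.0 ms

tᵢ = 2h·√(V₂²−V₁²)/(V₁V₂).
√(V₂²−V₁²) = √(960²−382²) = 880.7 m/s.
tᵢ = 2·30.6·880.7/(382·960) = 0.14698 s.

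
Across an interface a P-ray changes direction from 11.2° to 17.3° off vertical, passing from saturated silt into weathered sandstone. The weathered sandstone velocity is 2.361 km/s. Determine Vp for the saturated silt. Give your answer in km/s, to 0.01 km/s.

Snell's law: sin 11.2°/V₁ = sin 17.3°/V₂.
V₁ = V₂·sin 11.2°/sin 17.3° = 2.361 × 0.6532 = 1.54 km/s.

1.54 km/s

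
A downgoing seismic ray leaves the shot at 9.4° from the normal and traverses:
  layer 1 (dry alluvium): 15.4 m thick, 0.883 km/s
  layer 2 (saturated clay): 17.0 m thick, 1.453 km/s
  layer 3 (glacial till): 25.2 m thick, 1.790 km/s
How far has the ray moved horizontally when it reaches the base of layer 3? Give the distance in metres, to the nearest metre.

Apply Snell's law at each interface; in layer i the horizontal offset is hᵢ·tan θᵢ.
Layer 1: θ = 9.40°; offset = 15.4·tan 9.40° = 2.549 m.
Layer 2: sin θ = 1.453·sin 9.4°/0.883 = 0.2688, θ = 15.59°; offset = 17.0·tan 15.59° = 4.743 m.
Layer 3: sin θ = 1.790·sin 9.4°/0.883 = 0.3311, θ = 19.34°; offset = 25.2·tan 19.34° = 8.842 m.
Total horizontal offset = 16.135 m.

16 m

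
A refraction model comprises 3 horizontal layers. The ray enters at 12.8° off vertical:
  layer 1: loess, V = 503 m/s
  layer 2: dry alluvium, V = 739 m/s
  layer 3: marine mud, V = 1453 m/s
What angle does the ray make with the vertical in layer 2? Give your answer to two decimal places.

Ray parameter p = sin 12.8° / 503 = 4.4045e-04 s/m.
sin θ_2 = p·V_2 = 4.4045e-04 × 739 = 0.3255.
θ_2 = 19.00° from the vertical.

19.00°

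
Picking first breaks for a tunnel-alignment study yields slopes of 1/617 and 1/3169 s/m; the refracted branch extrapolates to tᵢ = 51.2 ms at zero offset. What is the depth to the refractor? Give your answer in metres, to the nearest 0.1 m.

θ_c = arcsin(617/3169) = 11.23°; cos θ_c = 0.9809.
tᵢ = 2h cos θ_c/V₁ ⇒ h = tᵢ·V₁/(2 cos θ_c) = 0.0512·617/(2·0.9809) = 16.10 m.

16.1 m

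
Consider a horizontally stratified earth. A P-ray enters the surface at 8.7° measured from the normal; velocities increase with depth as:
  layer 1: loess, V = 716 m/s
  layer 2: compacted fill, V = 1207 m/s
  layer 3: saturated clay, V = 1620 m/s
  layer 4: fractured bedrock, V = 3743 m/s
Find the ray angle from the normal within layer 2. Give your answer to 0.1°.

Ray parameter p = sin 8.7° / 716 = 2.1126e-04 s/m.
sin θ_2 = p·V_2 = 2.1126e-04 × 1207 = 0.2550.
θ_2 = arcsin 0.2550 = 14.77°.

14.8°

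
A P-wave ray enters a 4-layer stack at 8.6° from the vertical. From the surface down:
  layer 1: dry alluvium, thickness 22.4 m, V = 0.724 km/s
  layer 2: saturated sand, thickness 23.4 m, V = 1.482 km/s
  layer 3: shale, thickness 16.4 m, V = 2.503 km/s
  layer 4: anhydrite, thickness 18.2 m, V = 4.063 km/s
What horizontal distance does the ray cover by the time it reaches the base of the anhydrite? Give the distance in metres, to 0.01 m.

48.90 m

Ray parameter p = sin 8.6° / 0.724 km/s = 2.0654e-01 s/km.
Layer 1: θ = 8.60°; offset = 22.4·tan 8.60° = 3.3877 m.
Layer 2: sin θ = p·1.482 = 0.3061 → θ = 17.82°; offset = 23.4·tan 17.82° = 7.5237 m.
Layer 3: sin θ = p·2.503 = 0.5170 → θ = 31.13°; offset = 16.4·tan 31.13° = 9.9045 m.
Layer 4: sin θ = p·4.063 = 0.8392 → θ = 57.05°; offset = 18.2·tan 57.05° = 28.0824 m.
Total horizontal offset = 48.8983 m.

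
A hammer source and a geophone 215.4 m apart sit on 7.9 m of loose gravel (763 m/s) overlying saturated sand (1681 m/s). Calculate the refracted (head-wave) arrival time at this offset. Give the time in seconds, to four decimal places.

0.1466 s

t = x/V₂ + 2h·√(V₂²−V₁²)/(V₁V₂).
√(V₂²−V₁²) = √(1681²−763²) = 1497.9 m/s; delay term = 2·7.9·1497.9/(763·1681) = 0.01845 s.
t = 215.4/1681 + 0.01845 = 0.14659 s.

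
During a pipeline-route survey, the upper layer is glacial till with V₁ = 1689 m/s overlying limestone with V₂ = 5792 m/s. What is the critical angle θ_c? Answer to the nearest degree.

At critical incidence the refracted ray runs along the interface (θ₂ = 90°), so sin θ_c = V₁/V₂.
θ_c = arcsin(1689/5792) = arcsin 0.2916 = 16.95°.

17°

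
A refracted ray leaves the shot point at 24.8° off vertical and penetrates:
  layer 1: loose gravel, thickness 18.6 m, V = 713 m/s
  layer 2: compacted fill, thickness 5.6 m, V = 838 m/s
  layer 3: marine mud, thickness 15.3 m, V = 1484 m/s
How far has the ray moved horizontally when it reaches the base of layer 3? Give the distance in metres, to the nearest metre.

Ray parameter p = sin 24.8° / 713 m/s = 5.8829e-04 s/m.
Layer 1: θ = 24.80°; offset = 18.6·tan 24.80° = 8.594 m.
Layer 2: sin θ = p·838 = 0.4930 → θ = 29.54°; offset = 5.6·tan 29.54° = 3.173 m.
Layer 3: sin θ = p·1484 = 0.8730 → θ = 60.81°; offset = 15.3·tan 60.81° = 27.390 m.
Total horizontal offset = 39.157 m.

39 m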